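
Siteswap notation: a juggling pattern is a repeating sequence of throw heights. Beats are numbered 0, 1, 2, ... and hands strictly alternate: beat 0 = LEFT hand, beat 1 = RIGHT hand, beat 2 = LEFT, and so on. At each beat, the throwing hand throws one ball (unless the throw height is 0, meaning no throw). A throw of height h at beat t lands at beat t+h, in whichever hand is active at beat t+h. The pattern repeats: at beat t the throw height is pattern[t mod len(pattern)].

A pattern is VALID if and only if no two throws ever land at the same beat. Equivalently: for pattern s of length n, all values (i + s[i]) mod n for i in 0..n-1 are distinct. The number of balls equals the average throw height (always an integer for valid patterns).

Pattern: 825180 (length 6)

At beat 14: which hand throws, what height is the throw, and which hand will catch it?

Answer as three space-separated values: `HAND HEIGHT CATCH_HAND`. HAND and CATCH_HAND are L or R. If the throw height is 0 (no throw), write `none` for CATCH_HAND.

Beat 14: 14 mod 2 = 0, so hand = L
Throw height = pattern[14 mod 6] = pattern[2] = 5
Lands at beat 14+5=19, 19 mod 2 = 1, so catch hand = R

Answer: L 5 R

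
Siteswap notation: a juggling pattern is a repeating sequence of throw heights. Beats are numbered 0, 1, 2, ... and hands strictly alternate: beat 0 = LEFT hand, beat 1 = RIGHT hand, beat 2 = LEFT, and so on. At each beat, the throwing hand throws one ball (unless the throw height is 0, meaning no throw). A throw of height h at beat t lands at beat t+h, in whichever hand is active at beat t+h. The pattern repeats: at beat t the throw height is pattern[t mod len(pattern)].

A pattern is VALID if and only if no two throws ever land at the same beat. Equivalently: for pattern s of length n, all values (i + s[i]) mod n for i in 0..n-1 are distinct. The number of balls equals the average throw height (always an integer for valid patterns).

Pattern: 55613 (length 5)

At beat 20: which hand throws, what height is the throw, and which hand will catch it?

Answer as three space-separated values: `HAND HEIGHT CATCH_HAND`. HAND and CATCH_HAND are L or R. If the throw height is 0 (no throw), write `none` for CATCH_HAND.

Answer: L 5 R

Derivation:
Beat 20: 20 mod 2 = 0, so hand = L
Throw height = pattern[20 mod 5] = pattern[0] = 5
Lands at beat 20+5=25, 25 mod 2 = 1, so catch hand = R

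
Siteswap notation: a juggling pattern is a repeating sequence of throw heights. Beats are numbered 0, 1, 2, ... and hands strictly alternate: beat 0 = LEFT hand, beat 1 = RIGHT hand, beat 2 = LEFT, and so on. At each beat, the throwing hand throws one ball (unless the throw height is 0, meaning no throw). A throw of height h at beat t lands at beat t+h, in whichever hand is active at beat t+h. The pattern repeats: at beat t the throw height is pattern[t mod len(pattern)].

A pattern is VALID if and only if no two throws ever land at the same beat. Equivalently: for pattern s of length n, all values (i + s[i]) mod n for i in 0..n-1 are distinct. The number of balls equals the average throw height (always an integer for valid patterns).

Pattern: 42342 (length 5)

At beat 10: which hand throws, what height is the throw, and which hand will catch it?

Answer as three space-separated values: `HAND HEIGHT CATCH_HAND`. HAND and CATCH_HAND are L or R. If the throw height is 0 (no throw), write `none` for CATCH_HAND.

Answer: L 4 L

Derivation:
Beat 10: 10 mod 2 = 0, so hand = L
Throw height = pattern[10 mod 5] = pattern[0] = 4
Lands at beat 10+4=14, 14 mod 2 = 0, so catch hand = L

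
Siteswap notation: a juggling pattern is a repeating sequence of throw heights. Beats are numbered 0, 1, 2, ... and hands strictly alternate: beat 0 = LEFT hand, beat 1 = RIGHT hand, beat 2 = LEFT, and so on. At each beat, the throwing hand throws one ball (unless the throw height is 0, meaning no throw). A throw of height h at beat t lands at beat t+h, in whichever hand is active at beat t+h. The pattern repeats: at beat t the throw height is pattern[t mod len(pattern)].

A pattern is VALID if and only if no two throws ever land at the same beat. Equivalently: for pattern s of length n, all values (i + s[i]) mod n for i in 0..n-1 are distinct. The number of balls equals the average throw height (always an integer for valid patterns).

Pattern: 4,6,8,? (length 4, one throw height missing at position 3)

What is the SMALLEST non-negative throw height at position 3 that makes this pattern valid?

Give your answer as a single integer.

Answer: 2

Derivation:
i=0: (0 + 4) mod 4 = 0
i=1: (1 + 6) mod 4 = 3
i=2: (2 + 8) mod 4 = 2
i=3: s[i]=? (unknown)
Known residues: [0, 2, 3]; need a permutation of 0..3, so missing residue r = 1
Need (3 + s) mod 4 = 1; smallest s = (1 - 3) mod 4 = 2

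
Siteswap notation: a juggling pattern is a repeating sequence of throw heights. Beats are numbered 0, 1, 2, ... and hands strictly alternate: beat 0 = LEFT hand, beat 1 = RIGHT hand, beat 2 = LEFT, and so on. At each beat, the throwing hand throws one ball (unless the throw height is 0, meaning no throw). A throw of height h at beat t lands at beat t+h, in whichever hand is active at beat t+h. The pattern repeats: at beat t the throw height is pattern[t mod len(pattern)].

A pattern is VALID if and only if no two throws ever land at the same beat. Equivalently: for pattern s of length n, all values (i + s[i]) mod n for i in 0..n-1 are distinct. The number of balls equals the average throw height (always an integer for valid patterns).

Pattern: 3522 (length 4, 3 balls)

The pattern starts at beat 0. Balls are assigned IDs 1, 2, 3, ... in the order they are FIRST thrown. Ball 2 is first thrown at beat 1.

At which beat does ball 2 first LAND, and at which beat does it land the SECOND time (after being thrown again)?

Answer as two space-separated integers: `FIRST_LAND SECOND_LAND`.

Beat 0 (L): throw ball1 h=3 -> lands@3:R; in-air after throw: [b1@3:R]
Beat 1 (R): throw ball2 h=5 -> lands@6:L; in-air after throw: [b1@3:R b2@6:L]
Beat 2 (L): throw ball3 h=2 -> lands@4:L; in-air after throw: [b1@3:R b3@4:L b2@6:L]
Beat 3 (R): throw ball1 h=2 -> lands@5:R; in-air after throw: [b3@4:L b1@5:R b2@6:L]
Beat 4 (L): throw ball3 h=3 -> lands@7:R; in-air after throw: [b1@5:R b2@6:L b3@7:R]
Beat 5 (R): throw ball1 h=5 -> lands@10:L; in-air after throw: [b2@6:L b3@7:R b1@10:L]
Beat 6 (L): throw ball2 h=2 -> lands@8:L; in-air after throw: [b3@7:R b2@8:L b1@10:L]
Beat 7 (R): throw ball3 h=2 -> lands@9:R; in-air after throw: [b2@8:L b3@9:R b1@10:L]
Beat 8 (L): throw ball2 h=3 -> lands@11:R; in-air after throw: [b3@9:R b1@10:L b2@11:R]
Ball 2: thrown@1 h=5 -> first land @6; rethrown@6 h=2 -> second land @8

Answer: 6 8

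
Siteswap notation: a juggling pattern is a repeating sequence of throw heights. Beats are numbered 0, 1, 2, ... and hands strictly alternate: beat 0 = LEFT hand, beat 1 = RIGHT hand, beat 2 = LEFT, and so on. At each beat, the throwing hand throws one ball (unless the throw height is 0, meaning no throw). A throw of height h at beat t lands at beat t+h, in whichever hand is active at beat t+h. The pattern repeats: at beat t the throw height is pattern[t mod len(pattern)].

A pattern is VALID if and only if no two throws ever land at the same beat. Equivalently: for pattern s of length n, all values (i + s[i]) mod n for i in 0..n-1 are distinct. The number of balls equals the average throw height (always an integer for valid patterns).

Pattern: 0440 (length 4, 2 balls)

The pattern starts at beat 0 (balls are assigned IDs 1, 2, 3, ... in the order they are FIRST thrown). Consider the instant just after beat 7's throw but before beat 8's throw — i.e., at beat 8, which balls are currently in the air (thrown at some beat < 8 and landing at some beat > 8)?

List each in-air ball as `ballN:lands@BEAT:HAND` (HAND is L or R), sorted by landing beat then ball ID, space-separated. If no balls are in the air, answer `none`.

Beat 1 (R): throw ball1 h=4 -> lands@5:R; in-air after throw: [b1@5:R]
Beat 2 (L): throw ball2 h=4 -> lands@6:L; in-air after throw: [b1@5:R b2@6:L]
Beat 5 (R): throw ball1 h=4 -> lands@9:R; in-air after throw: [b2@6:L b1@9:R]
Beat 6 (L): throw ball2 h=4 -> lands@10:L; in-air after throw: [b1@9:R b2@10:L]

Answer: ball1:lands@9:R ball2:lands@10:L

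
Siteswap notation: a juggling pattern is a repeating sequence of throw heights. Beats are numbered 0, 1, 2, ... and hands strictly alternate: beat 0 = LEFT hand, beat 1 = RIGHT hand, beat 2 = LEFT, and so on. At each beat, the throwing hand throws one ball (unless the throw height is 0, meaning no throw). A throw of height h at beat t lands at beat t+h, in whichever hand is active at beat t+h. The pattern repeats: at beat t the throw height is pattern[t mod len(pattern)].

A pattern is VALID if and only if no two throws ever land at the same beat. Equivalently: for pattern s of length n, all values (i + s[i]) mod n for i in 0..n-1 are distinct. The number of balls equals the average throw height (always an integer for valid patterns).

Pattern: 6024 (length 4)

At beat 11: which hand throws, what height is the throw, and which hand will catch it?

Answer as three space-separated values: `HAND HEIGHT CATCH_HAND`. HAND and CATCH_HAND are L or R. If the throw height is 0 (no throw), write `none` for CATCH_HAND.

Beat 11: 11 mod 2 = 1, so hand = R
Throw height = pattern[11 mod 4] = pattern[3] = 4
Lands at beat 11+4=15, 15 mod 2 = 1, so catch hand = R

Answer: R 4 R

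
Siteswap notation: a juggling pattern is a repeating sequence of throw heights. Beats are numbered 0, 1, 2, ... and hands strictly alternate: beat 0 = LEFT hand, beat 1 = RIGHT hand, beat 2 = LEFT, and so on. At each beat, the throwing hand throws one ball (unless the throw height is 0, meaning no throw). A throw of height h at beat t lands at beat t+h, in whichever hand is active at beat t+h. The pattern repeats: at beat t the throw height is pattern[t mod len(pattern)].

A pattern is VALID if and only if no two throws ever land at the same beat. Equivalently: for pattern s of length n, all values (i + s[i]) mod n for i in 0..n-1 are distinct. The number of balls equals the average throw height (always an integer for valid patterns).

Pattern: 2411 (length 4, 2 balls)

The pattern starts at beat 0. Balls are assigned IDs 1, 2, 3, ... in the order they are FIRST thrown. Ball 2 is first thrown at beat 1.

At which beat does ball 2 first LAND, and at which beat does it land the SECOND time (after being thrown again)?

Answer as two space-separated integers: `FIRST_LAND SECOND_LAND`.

Answer: 5 9

Derivation:
Beat 0 (L): throw ball1 h=2 -> lands@2:L; in-air after throw: [b1@2:L]
Beat 1 (R): throw ball2 h=4 -> lands@5:R; in-air after throw: [b1@2:L b2@5:R]
Beat 2 (L): throw ball1 h=1 -> lands@3:R; in-air after throw: [b1@3:R b2@5:R]
Beat 3 (R): throw ball1 h=1 -> lands@4:L; in-air after throw: [b1@4:L b2@5:R]
Beat 4 (L): throw ball1 h=2 -> lands@6:L; in-air after throw: [b2@5:R b1@6:L]
Beat 5 (R): throw ball2 h=4 -> lands@9:R; in-air after throw: [b1@6:L b2@9:R]
Beat 6 (L): throw ball1 h=1 -> lands@7:R; in-air after throw: [b1@7:R b2@9:R]
Beat 7 (R): throw ball1 h=1 -> lands@8:L; in-air after throw: [b1@8:L b2@9:R]
Beat 8 (L): throw ball1 h=2 -> lands@10:L; in-air after throw: [b2@9:R b1@10:L]
Beat 9 (R): throw ball2 h=4 -> lands@13:R; in-air after throw: [b1@10:L b2@13:R]
Ball 2: thrown@1 h=4 -> first land @5; rethrown@5 h=4 -> second land @9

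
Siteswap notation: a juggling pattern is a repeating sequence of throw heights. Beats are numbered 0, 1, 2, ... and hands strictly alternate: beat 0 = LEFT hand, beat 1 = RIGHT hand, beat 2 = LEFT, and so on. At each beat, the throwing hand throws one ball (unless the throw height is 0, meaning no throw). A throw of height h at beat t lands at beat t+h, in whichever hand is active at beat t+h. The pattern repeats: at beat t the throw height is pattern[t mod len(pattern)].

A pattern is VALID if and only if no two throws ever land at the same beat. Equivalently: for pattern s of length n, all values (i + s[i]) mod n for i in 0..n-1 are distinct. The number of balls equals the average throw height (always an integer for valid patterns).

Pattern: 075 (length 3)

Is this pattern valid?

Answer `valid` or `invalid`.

Answer: valid

Derivation:
i=0: (i + s[i]) mod n = (0 + 0) mod 3 = 0
i=1: (i + s[i]) mod n = (1 + 7) mod 3 = 2
i=2: (i + s[i]) mod n = (2 + 5) mod 3 = 1
Residues: [0, 2, 1], distinct: True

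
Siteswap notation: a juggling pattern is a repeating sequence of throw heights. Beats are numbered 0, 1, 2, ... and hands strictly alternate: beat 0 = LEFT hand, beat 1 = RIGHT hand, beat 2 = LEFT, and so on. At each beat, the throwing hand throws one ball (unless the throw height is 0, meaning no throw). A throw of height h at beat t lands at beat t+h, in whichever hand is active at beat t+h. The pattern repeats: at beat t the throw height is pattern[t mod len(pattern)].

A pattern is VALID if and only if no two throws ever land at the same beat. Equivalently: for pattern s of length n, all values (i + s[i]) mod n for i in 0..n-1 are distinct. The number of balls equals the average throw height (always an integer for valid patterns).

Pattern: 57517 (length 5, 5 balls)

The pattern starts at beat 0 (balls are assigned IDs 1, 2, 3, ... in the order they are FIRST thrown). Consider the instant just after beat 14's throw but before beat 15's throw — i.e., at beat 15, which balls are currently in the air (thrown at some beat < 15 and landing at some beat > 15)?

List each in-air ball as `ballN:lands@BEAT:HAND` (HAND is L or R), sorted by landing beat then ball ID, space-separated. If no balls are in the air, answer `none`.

Beat 0 (L): throw ball1 h=5 -> lands@5:R; in-air after throw: [b1@5:R]
Beat 1 (R): throw ball2 h=7 -> lands@8:L; in-air after throw: [b1@5:R b2@8:L]
Beat 2 (L): throw ball3 h=5 -> lands@7:R; in-air after throw: [b1@5:R b3@7:R b2@8:L]
Beat 3 (R): throw ball4 h=1 -> lands@4:L; in-air after throw: [b4@4:L b1@5:R b3@7:R b2@8:L]
Beat 4 (L): throw ball4 h=7 -> lands@11:R; in-air after throw: [b1@5:R b3@7:R b2@8:L b4@11:R]
Beat 5 (R): throw ball1 h=5 -> lands@10:L; in-air after throw: [b3@7:R b2@8:L b1@10:L b4@11:R]
Beat 6 (L): throw ball5 h=7 -> lands@13:R; in-air after throw: [b3@7:R b2@8:L b1@10:L b4@11:R b5@13:R]
Beat 7 (R): throw ball3 h=5 -> lands@12:L; in-air after throw: [b2@8:L b1@10:L b4@11:R b3@12:L b5@13:R]
Beat 8 (L): throw ball2 h=1 -> lands@9:R; in-air after throw: [b2@9:R b1@10:L b4@11:R b3@12:L b5@13:R]
Beat 9 (R): throw ball2 h=7 -> lands@16:L; in-air after throw: [b1@10:L b4@11:R b3@12:L b5@13:R b2@16:L]
Beat 10 (L): throw ball1 h=5 -> lands@15:R; in-air after throw: [b4@11:R b3@12:L b5@13:R b1@15:R b2@16:L]
Beat 11 (R): throw ball4 h=7 -> lands@18:L; in-air after throw: [b3@12:L b5@13:R b1@15:R b2@16:L b4@18:L]
Beat 12 (L): throw ball3 h=5 -> lands@17:R; in-air after throw: [b5@13:R b1@15:R b2@16:L b3@17:R b4@18:L]
Beat 13 (R): throw ball5 h=1 -> lands@14:L; in-air after throw: [b5@14:L b1@15:R b2@16:L b3@17:R b4@18:L]
Beat 14 (L): throw ball5 h=7 -> lands@21:R; in-air after throw: [b1@15:R b2@16:L b3@17:R b4@18:L b5@21:R]
Beat 15 (R): throw ball1 h=5 -> lands@20:L; in-air after throw: [b2@16:L b3@17:R b4@18:L b1@20:L b5@21:R]

Answer: ball2:lands@16:L ball3:lands@17:R ball4:lands@18:L ball5:lands@21:R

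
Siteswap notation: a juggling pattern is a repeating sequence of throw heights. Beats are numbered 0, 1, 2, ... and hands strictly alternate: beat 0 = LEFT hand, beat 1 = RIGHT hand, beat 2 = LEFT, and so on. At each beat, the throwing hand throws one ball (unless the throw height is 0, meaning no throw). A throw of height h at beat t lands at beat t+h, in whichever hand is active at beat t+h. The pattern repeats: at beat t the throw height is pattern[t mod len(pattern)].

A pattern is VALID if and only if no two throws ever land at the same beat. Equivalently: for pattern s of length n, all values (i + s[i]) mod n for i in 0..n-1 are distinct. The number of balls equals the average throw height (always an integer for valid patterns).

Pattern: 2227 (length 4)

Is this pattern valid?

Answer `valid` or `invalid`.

Answer: invalid

Derivation:
i=0: (i + s[i]) mod n = (0 + 2) mod 4 = 2
i=1: (i + s[i]) mod n = (1 + 2) mod 4 = 3
i=2: (i + s[i]) mod n = (2 + 2) mod 4 = 0
i=3: (i + s[i]) mod n = (3 + 7) mod 4 = 2
Residues: [2, 3, 0, 2], distinct: False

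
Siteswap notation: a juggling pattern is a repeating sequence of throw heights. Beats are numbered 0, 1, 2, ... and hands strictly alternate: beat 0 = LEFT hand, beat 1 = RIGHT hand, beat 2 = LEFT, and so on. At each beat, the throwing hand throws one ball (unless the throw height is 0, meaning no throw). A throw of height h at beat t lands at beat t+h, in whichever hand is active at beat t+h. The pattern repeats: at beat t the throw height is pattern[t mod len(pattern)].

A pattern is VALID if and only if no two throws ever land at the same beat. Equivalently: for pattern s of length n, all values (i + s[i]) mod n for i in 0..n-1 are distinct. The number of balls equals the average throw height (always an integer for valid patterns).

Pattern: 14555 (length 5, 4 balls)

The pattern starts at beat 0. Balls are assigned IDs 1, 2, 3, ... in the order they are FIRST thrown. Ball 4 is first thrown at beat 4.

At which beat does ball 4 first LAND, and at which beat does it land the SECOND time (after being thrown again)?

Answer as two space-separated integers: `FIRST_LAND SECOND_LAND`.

Beat 0 (L): throw ball1 h=1 -> lands@1:R; in-air after throw: [b1@1:R]
Beat 1 (R): throw ball1 h=4 -> lands@5:R; in-air after throw: [b1@5:R]
Beat 2 (L): throw ball2 h=5 -> lands@7:R; in-air after throw: [b1@5:R b2@7:R]
Beat 3 (R): throw ball3 h=5 -> lands@8:L; in-air after throw: [b1@5:R b2@7:R b3@8:L]
Beat 4 (L): throw ball4 h=5 -> lands@9:R; in-air after throw: [b1@5:R b2@7:R b3@8:L b4@9:R]
Beat 5 (R): throw ball1 h=1 -> lands@6:L; in-air after throw: [b1@6:L b2@7:R b3@8:L b4@9:R]
Beat 6 (L): throw ball1 h=4 -> lands@10:L; in-air after throw: [b2@7:R b3@8:L b4@9:R b1@10:L]
Beat 7 (R): throw ball2 h=5 -> lands@12:L; in-air after throw: [b3@8:L b4@9:R b1@10:L b2@12:L]
Beat 8 (L): throw ball3 h=5 -> lands@13:R; in-air after throw: [b4@9:R b1@10:L b2@12:L b3@13:R]
Beat 9 (R): throw ball4 h=5 -> lands@14:L; in-air after throw: [b1@10:L b2@12:L b3@13:R b4@14:L]
Beat 10 (L): throw ball1 h=1 -> lands@11:R; in-air after throw: [b1@11:R b2@12:L b3@13:R b4@14:L]
Beat 11 (R): throw ball1 h=4 -> lands@15:R; in-air after throw: [b2@12:L b3@13:R b4@14:L b1@15:R]
Beat 12 (L): throw ball2 h=5 -> lands@17:R; in-air after throw: [b3@13:R b4@14:L b1@15:R b2@17:R]
Ball 4: thrown@4 h=5 -> first land @9; rethrown@9 h=5 -> second land @14

Answer: 9 14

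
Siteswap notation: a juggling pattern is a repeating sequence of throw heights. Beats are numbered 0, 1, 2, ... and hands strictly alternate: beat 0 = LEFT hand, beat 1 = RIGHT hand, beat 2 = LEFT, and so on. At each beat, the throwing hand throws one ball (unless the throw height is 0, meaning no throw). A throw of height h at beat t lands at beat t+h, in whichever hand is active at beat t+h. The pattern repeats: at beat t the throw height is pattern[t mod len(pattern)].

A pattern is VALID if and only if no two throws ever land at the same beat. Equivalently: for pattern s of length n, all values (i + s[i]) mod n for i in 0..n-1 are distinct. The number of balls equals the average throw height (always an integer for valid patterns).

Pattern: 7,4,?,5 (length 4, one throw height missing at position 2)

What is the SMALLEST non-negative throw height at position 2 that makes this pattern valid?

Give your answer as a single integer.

i=0: (0 + 7) mod 4 = 3
i=1: (1 + 4) mod 4 = 1
i=2: s[i]=? (unknown)
i=3: (3 + 5) mod 4 = 0
Known residues: [0, 1, 3]; need a permutation of 0..3, so missing residue r = 2
Need (2 + s) mod 4 = 2; smallest s = (2 - 2) mod 4 = 0

Answer: 0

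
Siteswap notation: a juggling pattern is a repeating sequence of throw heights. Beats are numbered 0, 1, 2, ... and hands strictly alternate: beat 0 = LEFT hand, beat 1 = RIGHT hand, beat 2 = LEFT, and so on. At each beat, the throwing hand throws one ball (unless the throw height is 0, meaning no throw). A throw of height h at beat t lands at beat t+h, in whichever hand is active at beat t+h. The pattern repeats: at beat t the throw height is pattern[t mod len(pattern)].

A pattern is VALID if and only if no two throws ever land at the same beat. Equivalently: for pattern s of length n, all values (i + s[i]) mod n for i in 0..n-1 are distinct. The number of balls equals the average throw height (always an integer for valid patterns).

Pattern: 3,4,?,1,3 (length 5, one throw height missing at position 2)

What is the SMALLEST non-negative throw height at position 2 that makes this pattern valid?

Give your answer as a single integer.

i=0: (0 + 3) mod 5 = 3
i=1: (1 + 4) mod 5 = 0
i=2: s[i]=? (unknown)
i=3: (3 + 1) mod 5 = 4
i=4: (4 + 3) mod 5 = 2
Known residues: [0, 2, 3, 4]; need a permutation of 0..4, so missing residue r = 1
Need (2 + s) mod 5 = 1; smallest s = (1 - 2) mod 5 = 4

Answer: 4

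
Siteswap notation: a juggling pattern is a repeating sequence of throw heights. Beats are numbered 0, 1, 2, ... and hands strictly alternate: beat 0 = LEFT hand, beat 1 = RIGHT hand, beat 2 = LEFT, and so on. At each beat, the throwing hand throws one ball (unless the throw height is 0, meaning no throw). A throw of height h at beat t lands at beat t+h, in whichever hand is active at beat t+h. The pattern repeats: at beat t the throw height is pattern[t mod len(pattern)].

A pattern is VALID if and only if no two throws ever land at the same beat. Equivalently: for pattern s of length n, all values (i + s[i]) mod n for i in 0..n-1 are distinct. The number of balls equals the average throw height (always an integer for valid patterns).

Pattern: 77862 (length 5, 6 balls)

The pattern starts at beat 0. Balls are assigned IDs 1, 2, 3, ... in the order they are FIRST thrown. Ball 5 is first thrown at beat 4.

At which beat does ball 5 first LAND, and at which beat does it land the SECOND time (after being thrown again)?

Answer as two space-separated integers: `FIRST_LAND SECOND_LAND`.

Beat 0 (L): throw ball1 h=7 -> lands@7:R; in-air after throw: [b1@7:R]
Beat 1 (R): throw ball2 h=7 -> lands@8:L; in-air after throw: [b1@7:R b2@8:L]
Beat 2 (L): throw ball3 h=8 -> lands@10:L; in-air after throw: [b1@7:R b2@8:L b3@10:L]
Beat 3 (R): throw ball4 h=6 -> lands@9:R; in-air after throw: [b1@7:R b2@8:L b4@9:R b3@10:L]
Beat 4 (L): throw ball5 h=2 -> lands@6:L; in-air after throw: [b5@6:L b1@7:R b2@8:L b4@9:R b3@10:L]
Beat 5 (R): throw ball6 h=7 -> lands@12:L; in-air after throw: [b5@6:L b1@7:R b2@8:L b4@9:R b3@10:L b6@12:L]
Beat 6 (L): throw ball5 h=7 -> lands@13:R; in-air after throw: [b1@7:R b2@8:L b4@9:R b3@10:L b6@12:L b5@13:R]
Beat 7 (R): throw ball1 h=8 -> lands@15:R; in-air after throw: [b2@8:L b4@9:R b3@10:L b6@12:L b5@13:R b1@15:R]
Beat 8 (L): throw ball2 h=6 -> lands@14:L; in-air after throw: [b4@9:R b3@10:L b6@12:L b5@13:R b2@14:L b1@15:R]
Beat 9 (R): throw ball4 h=2 -> lands@11:R; in-air after throw: [b3@10:L b4@11:R b6@12:L b5@13:R b2@14:L b1@15:R]
Beat 10 (L): throw ball3 h=7 -> lands@17:R; in-air after throw: [b4@11:R b6@12:L b5@13:R b2@14:L b1@15:R b3@17:R]
Beat 11 (R): throw ball4 h=7 -> lands@18:L; in-air after throw: [b6@12:L b5@13:R b2@14:L b1@15:R b3@17:R b4@18:L]
Beat 12 (L): throw ball6 h=8 -> lands@20:L; in-air after throw: [b5@13:R b2@14:L b1@15:R b3@17:R b4@18:L b6@20:L]
Beat 13 (R): throw ball5 h=6 -> lands@19:R; in-air after throw: [b2@14:L b1@15:R b3@17:R b4@18:L b5@19:R b6@20:L]
Ball 5: thrown@4 h=2 -> first land @6; rethrown@6 h=7 -> second land @13

Answer: 6 13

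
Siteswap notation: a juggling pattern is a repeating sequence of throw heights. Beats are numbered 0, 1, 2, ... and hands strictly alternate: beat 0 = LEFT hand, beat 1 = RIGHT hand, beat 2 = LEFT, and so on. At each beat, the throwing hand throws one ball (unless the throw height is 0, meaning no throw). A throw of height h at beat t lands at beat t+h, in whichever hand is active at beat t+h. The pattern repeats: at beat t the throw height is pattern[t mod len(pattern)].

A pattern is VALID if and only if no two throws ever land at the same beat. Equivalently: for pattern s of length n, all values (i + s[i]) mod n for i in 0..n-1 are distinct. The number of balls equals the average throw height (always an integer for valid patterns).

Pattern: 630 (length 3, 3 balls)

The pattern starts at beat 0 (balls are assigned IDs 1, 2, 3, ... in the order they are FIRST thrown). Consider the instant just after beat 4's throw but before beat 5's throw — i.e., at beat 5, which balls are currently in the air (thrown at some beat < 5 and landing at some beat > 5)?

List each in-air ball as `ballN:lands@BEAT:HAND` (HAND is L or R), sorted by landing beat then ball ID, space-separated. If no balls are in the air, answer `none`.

Beat 0 (L): throw ball1 h=6 -> lands@6:L; in-air after throw: [b1@6:L]
Beat 1 (R): throw ball2 h=3 -> lands@4:L; in-air after throw: [b2@4:L b1@6:L]
Beat 3 (R): throw ball3 h=6 -> lands@9:R; in-air after throw: [b2@4:L b1@6:L b3@9:R]
Beat 4 (L): throw ball2 h=3 -> lands@7:R; in-air after throw: [b1@6:L b2@7:R b3@9:R]

Answer: ball1:lands@6:L ball2:lands@7:R ball3:lands@9:R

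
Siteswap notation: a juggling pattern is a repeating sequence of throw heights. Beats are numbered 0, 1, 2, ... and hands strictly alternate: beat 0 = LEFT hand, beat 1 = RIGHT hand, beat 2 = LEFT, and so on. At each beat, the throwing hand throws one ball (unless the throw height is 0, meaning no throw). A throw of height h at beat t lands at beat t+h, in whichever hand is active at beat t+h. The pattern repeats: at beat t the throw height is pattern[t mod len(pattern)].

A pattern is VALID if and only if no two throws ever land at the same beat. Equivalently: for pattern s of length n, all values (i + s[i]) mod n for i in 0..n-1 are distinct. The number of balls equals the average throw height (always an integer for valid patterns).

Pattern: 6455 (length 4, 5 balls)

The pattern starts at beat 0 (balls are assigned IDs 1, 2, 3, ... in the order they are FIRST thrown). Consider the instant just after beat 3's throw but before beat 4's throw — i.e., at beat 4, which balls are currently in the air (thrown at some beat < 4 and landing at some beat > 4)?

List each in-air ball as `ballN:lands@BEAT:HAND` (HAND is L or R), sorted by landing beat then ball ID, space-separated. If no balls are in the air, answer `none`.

Beat 0 (L): throw ball1 h=6 -> lands@6:L; in-air after throw: [b1@6:L]
Beat 1 (R): throw ball2 h=4 -> lands@5:R; in-air after throw: [b2@5:R b1@6:L]
Beat 2 (L): throw ball3 h=5 -> lands@7:R; in-air after throw: [b2@5:R b1@6:L b3@7:R]
Beat 3 (R): throw ball4 h=5 -> lands@8:L; in-air after throw: [b2@5:R b1@6:L b3@7:R b4@8:L]
Beat 4 (L): throw ball5 h=6 -> lands@10:L; in-air after throw: [b2@5:R b1@6:L b3@7:R b4@8:L b5@10:L]

Answer: ball2:lands@5:R ball1:lands@6:L ball3:lands@7:R ball4:lands@8:L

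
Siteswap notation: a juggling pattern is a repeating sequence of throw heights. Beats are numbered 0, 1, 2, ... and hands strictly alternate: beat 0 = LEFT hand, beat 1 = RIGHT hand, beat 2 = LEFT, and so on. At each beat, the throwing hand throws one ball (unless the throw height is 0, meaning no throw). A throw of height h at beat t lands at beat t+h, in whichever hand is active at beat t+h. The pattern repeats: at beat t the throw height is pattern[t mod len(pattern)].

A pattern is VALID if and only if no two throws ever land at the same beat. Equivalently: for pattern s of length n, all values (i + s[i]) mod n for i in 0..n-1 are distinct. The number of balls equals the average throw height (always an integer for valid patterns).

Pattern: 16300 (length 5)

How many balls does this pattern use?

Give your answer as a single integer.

Answer: 2

Derivation:
Pattern = [1, 6, 3, 0, 0], length n = 5
  position 0: throw height = 1, running sum = 1
  position 1: throw height = 6, running sum = 7
  position 2: throw height = 3, running sum = 10
  position 3: throw height = 0, running sum = 10
  position 4: throw height = 0, running sum = 10
Total sum = 10; balls = sum / n = 10 / 5 = 2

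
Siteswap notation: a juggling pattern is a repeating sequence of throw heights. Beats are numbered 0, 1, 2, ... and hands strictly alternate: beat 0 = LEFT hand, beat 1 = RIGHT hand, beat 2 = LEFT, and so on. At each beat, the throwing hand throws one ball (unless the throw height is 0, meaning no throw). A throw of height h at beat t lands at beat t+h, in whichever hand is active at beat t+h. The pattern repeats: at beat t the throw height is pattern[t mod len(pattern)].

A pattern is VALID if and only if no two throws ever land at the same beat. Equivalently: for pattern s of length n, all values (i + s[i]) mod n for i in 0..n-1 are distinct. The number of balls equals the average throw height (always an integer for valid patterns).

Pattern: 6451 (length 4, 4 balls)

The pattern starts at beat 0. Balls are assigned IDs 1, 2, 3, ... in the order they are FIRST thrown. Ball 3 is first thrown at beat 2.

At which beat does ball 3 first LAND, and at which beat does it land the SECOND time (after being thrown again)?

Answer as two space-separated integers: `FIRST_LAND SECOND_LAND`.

Answer: 7 8

Derivation:
Beat 0 (L): throw ball1 h=6 -> lands@6:L; in-air after throw: [b1@6:L]
Beat 1 (R): throw ball2 h=4 -> lands@5:R; in-air after throw: [b2@5:R b1@6:L]
Beat 2 (L): throw ball3 h=5 -> lands@7:R; in-air after throw: [b2@5:R b1@6:L b3@7:R]
Beat 3 (R): throw ball4 h=1 -> lands@4:L; in-air after throw: [b4@4:L b2@5:R b1@6:L b3@7:R]
Beat 4 (L): throw ball4 h=6 -> lands@10:L; in-air after throw: [b2@5:R b1@6:L b3@7:R b4@10:L]
Beat 5 (R): throw ball2 h=4 -> lands@9:R; in-air after throw: [b1@6:L b3@7:R b2@9:R b4@10:L]
Beat 6 (L): throw ball1 h=5 -> lands@11:R; in-air after throw: [b3@7:R b2@9:R b4@10:L b1@11:R]
Beat 7 (R): throw ball3 h=1 -> lands@8:L; in-air after throw: [b3@8:L b2@9:R b4@10:L b1@11:R]
Beat 8 (L): throw ball3 h=6 -> lands@14:L; in-air after throw: [b2@9:R b4@10:L b1@11:R b3@14:L]
Ball 3: thrown@2 h=5 -> first land @7; rethrown@7 h=1 -> second land @8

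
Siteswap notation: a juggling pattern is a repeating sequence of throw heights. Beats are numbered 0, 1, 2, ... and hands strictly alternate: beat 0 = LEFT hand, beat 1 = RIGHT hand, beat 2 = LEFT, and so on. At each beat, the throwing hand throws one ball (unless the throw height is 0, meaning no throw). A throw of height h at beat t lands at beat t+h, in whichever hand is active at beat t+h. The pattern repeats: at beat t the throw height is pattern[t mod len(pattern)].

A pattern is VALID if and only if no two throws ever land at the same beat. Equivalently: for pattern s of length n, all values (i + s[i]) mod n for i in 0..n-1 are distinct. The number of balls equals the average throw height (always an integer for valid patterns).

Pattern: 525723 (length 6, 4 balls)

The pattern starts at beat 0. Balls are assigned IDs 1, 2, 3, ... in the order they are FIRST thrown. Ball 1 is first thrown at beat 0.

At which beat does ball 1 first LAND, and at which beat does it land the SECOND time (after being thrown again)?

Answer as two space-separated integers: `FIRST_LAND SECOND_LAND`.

Beat 0 (L): throw ball1 h=5 -> lands@5:R; in-air after throw: [b1@5:R]
Beat 1 (R): throw ball2 h=2 -> lands@3:R; in-air after throw: [b2@3:R b1@5:R]
Beat 2 (L): throw ball3 h=5 -> lands@7:R; in-air after throw: [b2@3:R b1@5:R b3@7:R]
Beat 3 (R): throw ball2 h=7 -> lands@10:L; in-air after throw: [b1@5:R b3@7:R b2@10:L]
Beat 4 (L): throw ball4 h=2 -> lands@6:L; in-air after throw: [b1@5:R b4@6:L b3@7:R b2@10:L]
Beat 5 (R): throw ball1 h=3 -> lands@8:L; in-air after throw: [b4@6:L b3@7:R b1@8:L b2@10:L]
Beat 6 (L): throw ball4 h=5 -> lands@11:R; in-air after throw: [b3@7:R b1@8:L b2@10:L b4@11:R]
Beat 7 (R): throw ball3 h=2 -> lands@9:R; in-air after throw: [b1@8:L b3@9:R b2@10:L b4@11:R]
Beat 8 (L): throw ball1 h=5 -> lands@13:R; in-air after throw: [b3@9:R b2@10:L b4@11:R b1@13:R]
Ball 1: thrown@0 h=5 -> first land @5; rethrown@5 h=3 -> second land @8

Answer: 5 8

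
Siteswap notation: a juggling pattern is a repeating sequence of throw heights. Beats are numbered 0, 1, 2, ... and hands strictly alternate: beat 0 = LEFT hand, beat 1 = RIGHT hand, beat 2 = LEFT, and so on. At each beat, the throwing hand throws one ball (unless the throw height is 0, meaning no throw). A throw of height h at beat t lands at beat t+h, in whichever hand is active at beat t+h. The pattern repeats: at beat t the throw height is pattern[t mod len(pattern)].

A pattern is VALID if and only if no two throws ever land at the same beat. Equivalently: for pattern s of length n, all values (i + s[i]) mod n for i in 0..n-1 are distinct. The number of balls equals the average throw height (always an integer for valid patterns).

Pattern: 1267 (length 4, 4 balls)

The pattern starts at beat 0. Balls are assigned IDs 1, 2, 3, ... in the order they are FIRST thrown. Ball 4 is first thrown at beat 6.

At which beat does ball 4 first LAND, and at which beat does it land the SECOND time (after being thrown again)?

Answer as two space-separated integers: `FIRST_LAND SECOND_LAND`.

Beat 0 (L): throw ball1 h=1 -> lands@1:R; in-air after throw: [b1@1:R]
Beat 1 (R): throw ball1 h=2 -> lands@3:R; in-air after throw: [b1@3:R]
Beat 2 (L): throw ball2 h=6 -> lands@8:L; in-air after throw: [b1@3:R b2@8:L]
Beat 3 (R): throw ball1 h=7 -> lands@10:L; in-air after throw: [b2@8:L b1@10:L]
Beat 4 (L): throw ball3 h=1 -> lands@5:R; in-air after throw: [b3@5:R b2@8:L b1@10:L]
Beat 5 (R): throw ball3 h=2 -> lands@7:R; in-air after throw: [b3@7:R b2@8:L b1@10:L]
Beat 6 (L): throw ball4 h=6 -> lands@12:L; in-air after throw: [b3@7:R b2@8:L b1@10:L b4@12:L]
Beat 7 (R): throw ball3 h=7 -> lands@14:L; in-air after throw: [b2@8:L b1@10:L b4@12:L b3@14:L]
Beat 8 (L): throw ball2 h=1 -> lands@9:R; in-air after throw: [b2@9:R b1@10:L b4@12:L b3@14:L]
Beat 9 (R): throw ball2 h=2 -> lands@11:R; in-air after throw: [b1@10:L b2@11:R b4@12:L b3@14:L]
Beat 10 (L): throw ball1 h=6 -> lands@16:L; in-air after throw: [b2@11:R b4@12:L b3@14:L b1@16:L]
Beat 11 (R): throw ball2 h=7 -> lands@18:L; in-air after throw: [b4@12:L b3@14:L b1@16:L b2@18:L]
Beat 12 (L): throw ball4 h=1 -> lands@13:R; in-air after throw: [b4@13:R b3@14:L b1@16:L b2@18:L]
Beat 13 (R): throw ball4 h=2 -> lands@15:R; in-air after throw: [b3@14:L b4@15:R b1@16:L b2@18:L]
Ball 4: thrown@6 h=6 -> first land @12; rethrown@12 h=1 -> second land @13

Answer: 12 13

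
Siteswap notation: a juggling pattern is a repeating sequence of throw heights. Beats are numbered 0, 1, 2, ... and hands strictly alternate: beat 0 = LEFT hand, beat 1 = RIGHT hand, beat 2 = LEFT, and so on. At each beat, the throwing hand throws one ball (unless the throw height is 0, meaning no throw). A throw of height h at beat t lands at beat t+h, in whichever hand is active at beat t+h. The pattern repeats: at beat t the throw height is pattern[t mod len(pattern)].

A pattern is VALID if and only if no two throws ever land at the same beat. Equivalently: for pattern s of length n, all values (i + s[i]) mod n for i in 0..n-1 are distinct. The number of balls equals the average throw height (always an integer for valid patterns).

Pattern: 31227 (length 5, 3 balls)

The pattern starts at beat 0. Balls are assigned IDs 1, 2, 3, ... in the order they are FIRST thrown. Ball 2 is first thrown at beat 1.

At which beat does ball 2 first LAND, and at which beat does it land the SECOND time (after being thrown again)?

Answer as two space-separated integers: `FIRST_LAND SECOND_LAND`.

Answer: 2 4

Derivation:
Beat 0 (L): throw ball1 h=3 -> lands@3:R; in-air after throw: [b1@3:R]
Beat 1 (R): throw ball2 h=1 -> lands@2:L; in-air after throw: [b2@2:L b1@3:R]
Beat 2 (L): throw ball2 h=2 -> lands@4:L; in-air after throw: [b1@3:R b2@4:L]
Beat 3 (R): throw ball1 h=2 -> lands@5:R; in-air after throw: [b2@4:L b1@5:R]
Beat 4 (L): throw ball2 h=7 -> lands@11:R; in-air after throw: [b1@5:R b2@11:R]
Ball 2: thrown@1 h=1 -> first land @2; rethrown@2 h=2 -> second land @4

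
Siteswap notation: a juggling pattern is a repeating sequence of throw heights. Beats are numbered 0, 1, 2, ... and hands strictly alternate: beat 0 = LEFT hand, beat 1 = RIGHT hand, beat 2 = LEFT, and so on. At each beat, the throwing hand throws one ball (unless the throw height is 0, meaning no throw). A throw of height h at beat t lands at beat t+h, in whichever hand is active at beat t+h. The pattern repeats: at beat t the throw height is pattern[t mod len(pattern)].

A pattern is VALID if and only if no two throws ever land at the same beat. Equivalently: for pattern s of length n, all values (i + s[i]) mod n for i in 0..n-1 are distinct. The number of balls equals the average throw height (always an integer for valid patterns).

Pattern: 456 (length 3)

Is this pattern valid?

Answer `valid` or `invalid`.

Answer: valid

Derivation:
i=0: (i + s[i]) mod n = (0 + 4) mod 3 = 1
i=1: (i + s[i]) mod n = (1 + 5) mod 3 = 0
i=2: (i + s[i]) mod n = (2 + 6) mod 3 = 2
Residues: [1, 0, 2], distinct: True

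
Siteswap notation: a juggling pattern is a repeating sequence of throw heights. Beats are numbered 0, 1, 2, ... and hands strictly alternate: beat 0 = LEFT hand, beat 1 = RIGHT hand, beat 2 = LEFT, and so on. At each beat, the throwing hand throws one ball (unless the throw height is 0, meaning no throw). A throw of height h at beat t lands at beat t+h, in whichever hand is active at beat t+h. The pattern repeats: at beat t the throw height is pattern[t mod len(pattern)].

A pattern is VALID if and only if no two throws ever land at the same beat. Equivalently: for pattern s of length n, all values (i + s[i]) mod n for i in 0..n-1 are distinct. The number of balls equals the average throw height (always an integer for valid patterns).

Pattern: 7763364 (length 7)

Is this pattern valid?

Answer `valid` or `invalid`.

Answer: invalid

Derivation:
i=0: (i + s[i]) mod n = (0 + 7) mod 7 = 0
i=1: (i + s[i]) mod n = (1 + 7) mod 7 = 1
i=2: (i + s[i]) mod n = (2 + 6) mod 7 = 1
i=3: (i + s[i]) mod n = (3 + 3) mod 7 = 6
i=4: (i + s[i]) mod n = (4 + 3) mod 7 = 0
i=5: (i + s[i]) mod n = (5 + 6) mod 7 = 4
i=6: (i + s[i]) mod n = (6 + 4) mod 7 = 3
Residues: [0, 1, 1, 6, 0, 4, 3], distinct: False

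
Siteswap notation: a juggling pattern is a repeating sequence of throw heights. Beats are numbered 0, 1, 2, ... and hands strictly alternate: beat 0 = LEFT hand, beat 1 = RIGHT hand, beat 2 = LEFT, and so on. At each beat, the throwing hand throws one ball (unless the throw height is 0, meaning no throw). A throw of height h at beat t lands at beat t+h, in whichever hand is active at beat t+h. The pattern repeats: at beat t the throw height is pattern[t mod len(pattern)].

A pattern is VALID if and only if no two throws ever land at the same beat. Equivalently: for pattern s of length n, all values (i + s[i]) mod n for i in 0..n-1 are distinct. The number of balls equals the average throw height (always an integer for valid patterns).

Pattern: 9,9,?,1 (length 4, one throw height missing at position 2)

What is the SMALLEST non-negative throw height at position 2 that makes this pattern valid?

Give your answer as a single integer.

Answer: 1

Derivation:
i=0: (0 + 9) mod 4 = 1
i=1: (1 + 9) mod 4 = 2
i=2: s[i]=? (unknown)
i=3: (3 + 1) mod 4 = 0
Known residues: [0, 1, 2]; need a permutation of 0..3, so missing residue r = 3
Need (2 + s) mod 4 = 3; smallest s = (3 - 2) mod 4 = 1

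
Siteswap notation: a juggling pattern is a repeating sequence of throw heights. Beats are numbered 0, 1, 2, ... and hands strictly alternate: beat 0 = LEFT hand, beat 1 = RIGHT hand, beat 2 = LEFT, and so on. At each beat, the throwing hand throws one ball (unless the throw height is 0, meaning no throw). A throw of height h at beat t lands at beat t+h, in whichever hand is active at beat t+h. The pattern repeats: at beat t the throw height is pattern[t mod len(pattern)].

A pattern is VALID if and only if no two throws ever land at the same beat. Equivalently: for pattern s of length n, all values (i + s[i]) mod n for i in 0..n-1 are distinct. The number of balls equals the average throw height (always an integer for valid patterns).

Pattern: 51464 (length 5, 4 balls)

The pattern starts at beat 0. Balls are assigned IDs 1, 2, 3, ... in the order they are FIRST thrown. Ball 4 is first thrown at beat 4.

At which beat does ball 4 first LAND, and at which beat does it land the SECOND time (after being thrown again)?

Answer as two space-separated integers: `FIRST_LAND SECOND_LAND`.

Answer: 8 14

Derivation:
Beat 0 (L): throw ball1 h=5 -> lands@5:R; in-air after throw: [b1@5:R]
Beat 1 (R): throw ball2 h=1 -> lands@2:L; in-air after throw: [b2@2:L b1@5:R]
Beat 2 (L): throw ball2 h=4 -> lands@6:L; in-air after throw: [b1@5:R b2@6:L]
Beat 3 (R): throw ball3 h=6 -> lands@9:R; in-air after throw: [b1@5:R b2@6:L b3@9:R]
Beat 4 (L): throw ball4 h=4 -> lands@8:L; in-air after throw: [b1@5:R b2@6:L b4@8:L b3@9:R]
Beat 5 (R): throw ball1 h=5 -> lands@10:L; in-air after throw: [b2@6:L b4@8:L b3@9:R b1@10:L]
Beat 6 (L): throw ball2 h=1 -> lands@7:R; in-air after throw: [b2@7:R b4@8:L b3@9:R b1@10:L]
Beat 7 (R): throw ball2 h=4 -> lands@11:R; in-air after throw: [b4@8:L b3@9:R b1@10:L b2@11:R]
Beat 8 (L): throw ball4 h=6 -> lands@14:L; in-air after throw: [b3@9:R b1@10:L b2@11:R b4@14:L]
Beat 9 (R): throw ball3 h=4 -> lands@13:R; in-air after throw: [b1@10:L b2@11:R b3@13:R b4@14:L]
Beat 10 (L): throw ball1 h=5 -> lands@15:R; in-air after throw: [b2@11:R b3@13:R b4@14:L b1@15:R]
Beat 11 (R): throw ball2 h=1 -> lands@12:L; in-air after throw: [b2@12:L b3@13:R b4@14:L b1@15:R]
Beat 12 (L): throw ball2 h=4 -> lands@16:L; in-air after throw: [b3@13:R b4@14:L b1@15:R b2@16:L]
Beat 13 (R): throw ball3 h=6 -> lands@19:R; in-air after throw: [b4@14:L b1@15:R b2@16:L b3@19:R]
Beat 14 (L): throw ball4 h=4 -> lands@18:L; in-air after throw: [b1@15:R b2@16:L b4@18:L b3@19:R]
Ball 4: thrown@4 h=4 -> first land @8; rethrown@8 h=6 -> second land @14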